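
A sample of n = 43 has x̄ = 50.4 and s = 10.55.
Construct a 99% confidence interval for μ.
(46.06, 54.74)

t-interval (σ unknown):
df = n - 1 = 42
t* = 2.698 for 99% confidence

Margin of error = t* · s/√n = 2.698 · 10.55/√43 = 4.34

CI: (46.06, 54.74)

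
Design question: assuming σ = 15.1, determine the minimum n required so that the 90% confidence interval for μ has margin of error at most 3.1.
n ≥ 65

For margin E ≤ 3.1:
n ≥ (z* · σ / E)²
n ≥ (1.645 · 15.1 / 3.1)²
n ≥ 64.20

Minimum n = 65 (rounding up)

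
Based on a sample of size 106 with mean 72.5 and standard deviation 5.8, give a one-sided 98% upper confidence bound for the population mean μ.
μ ≤ 73.67

Upper bound (one-sided):
t* = 2.080 (one-sided for 98%)
Upper bound = x̄ + t* · s/√n = 72.5 + 2.080 · 5.8/√106 = 73.67

We are 98% confident that μ ≤ 73.67.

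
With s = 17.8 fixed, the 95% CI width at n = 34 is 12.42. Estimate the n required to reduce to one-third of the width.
n ≈ 306

CI width ∝ 1/√n
To reduce width by factor 3, need √n to grow by 3 → need 3² = 9 times as many samples.

Current: n = 34, width = 12.42
New: n = 306, width ≈ 4.01

Width reduced by factor of 12.42/4.01 = 3.10.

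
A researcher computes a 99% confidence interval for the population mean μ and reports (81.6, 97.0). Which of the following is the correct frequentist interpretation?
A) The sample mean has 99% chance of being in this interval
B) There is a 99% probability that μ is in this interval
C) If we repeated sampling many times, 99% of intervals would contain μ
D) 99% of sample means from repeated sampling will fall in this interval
C

A) Wrong — x̄ is observed and sits in the interval by construction.
B) Wrong — μ is fixed; the randomness lives in the interval, not in μ.
C) Correct — this is the frequentist long-run coverage interpretation.
D) Wrong — coverage applies to intervals containing μ, not to future x̄ values.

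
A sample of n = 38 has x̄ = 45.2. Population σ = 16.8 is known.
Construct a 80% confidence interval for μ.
(41.71, 48.69)

z-interval (σ known):
z* = 1.282 for 80% confidence

Margin of error = z* · σ/√n = 1.282 · 16.8/√38 = 3.49

CI: (45.2 - 3.49, 45.2 + 3.49) = (41.71, 48.69)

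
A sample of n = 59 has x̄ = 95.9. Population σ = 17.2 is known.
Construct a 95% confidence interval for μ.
(91.51, 100.29)

z-interval (σ known):
z* = 1.960 for 95% confidence

Margin of error = z* · σ/√n = 1.960 · 17.2/√59 = 4.39

CI: (95.9 - 4.39, 95.9 + 4.39) = (91.51, 100.29)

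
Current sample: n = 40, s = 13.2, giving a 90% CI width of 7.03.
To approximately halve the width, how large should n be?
n ≈ 160

CI width ∝ 1/√n
To reduce width by factor 2, need √n to grow by 2 → need 2² = 4 times as many samples.

Current: n = 40, width = 7.03
New: n = 160, width ≈ 3.45

Width reduced by factor of 7.03/3.45 = 2.04.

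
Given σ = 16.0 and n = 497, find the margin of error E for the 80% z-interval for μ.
Margin of error = 0.92

Margin of error = z* · σ/√n
= 1.282 · 16.0/√497
= 1.282 · 16.0/22.2935
= 0.92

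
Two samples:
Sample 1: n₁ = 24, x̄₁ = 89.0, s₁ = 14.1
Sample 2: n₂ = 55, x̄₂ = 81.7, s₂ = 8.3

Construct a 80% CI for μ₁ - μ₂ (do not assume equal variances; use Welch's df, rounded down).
(3.25, 11.35)

Difference: x̄₁ - x̄₂ = 7.30
SE = √(s₁²/n₁ + s₂²/n₂) = √(14.1²/24 + 8.3²/55) = 3.0881
df = 30.19 → 30 (Welch–Satterthwaite, rounded down)
t* = 1.310

CI: 7.30 ± 1.310 · 3.0881 = 7.30 ± 4.05 = (3.25, 11.35)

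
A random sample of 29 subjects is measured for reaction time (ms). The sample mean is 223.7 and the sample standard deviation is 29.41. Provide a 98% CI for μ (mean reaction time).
(210.23, 237.17)

t-interval (σ unknown):
df = n - 1 = 28
t* = 2.467 for 98% confidence

Margin of error = t* · s/√n = 2.467 · 29.41/√29 = 13.47

CI: (210.23, 237.17)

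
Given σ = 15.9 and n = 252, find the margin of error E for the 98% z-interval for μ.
Margin of error = 2.33

Margin of error = z* · σ/√n
= 2.326 · 15.9/√252
= 2.326 · 15.9/15.8745
= 2.33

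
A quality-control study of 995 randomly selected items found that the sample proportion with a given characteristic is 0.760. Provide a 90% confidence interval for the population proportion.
(0.738, 0.782)

Proportion CI:
SE = √(p̂(1-p̂)/n) = √(0.760 · 0.240 / 995) = 0.01354

z* = 1.645
Margin = z* · SE = 1.645 · 0.01354 = 0.0223

CI: 0.760 ± 0.0223 = (0.738, 0.782)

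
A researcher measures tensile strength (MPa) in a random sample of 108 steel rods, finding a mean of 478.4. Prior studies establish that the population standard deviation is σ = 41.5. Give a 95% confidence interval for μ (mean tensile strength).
(470.57, 486.23)

z-interval (σ known):
z* = 1.960 for 95% confidence

Margin of error = z* · σ/√n = 1.960 · 41.5/√108 = 7.83

CI: (478.4 - 7.83, 478.4 + 7.83) = (470.57, 486.23)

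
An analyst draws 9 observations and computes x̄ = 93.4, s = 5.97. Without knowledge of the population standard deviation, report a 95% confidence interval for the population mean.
(88.81, 97.99)

t-interval (σ unknown):
df = n - 1 = 8
t* = 2.306 for 95% confidence

Margin of error = t* · s/√n = 2.306 · 5.97/√9 = 4.59

CI: (88.81, 97.99)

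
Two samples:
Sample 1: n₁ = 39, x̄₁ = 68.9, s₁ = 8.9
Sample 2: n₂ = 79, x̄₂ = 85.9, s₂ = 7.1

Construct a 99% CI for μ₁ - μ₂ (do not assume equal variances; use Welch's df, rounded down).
(-21.34, -12.66)

Difference: x̄₁ - x̄₂ = -17.00
SE = √(s₁²/n₁ + s₂²/n₂) = √(8.9²/39 + 7.1²/79) = 1.6337
df = 62.62 → 62 (Welch–Satterthwaite, rounded down)
t* = 2.657

CI: -17.00 ± 2.657 · 1.6337 = -17.00 ± 4.34 = (-21.34, -12.66)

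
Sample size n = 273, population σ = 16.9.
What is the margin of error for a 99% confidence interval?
Margin of error = 2.63

Margin of error = z* · σ/√n
= 2.576 · 16.9/√273
= 2.576 · 16.9/16.5227
= 2.63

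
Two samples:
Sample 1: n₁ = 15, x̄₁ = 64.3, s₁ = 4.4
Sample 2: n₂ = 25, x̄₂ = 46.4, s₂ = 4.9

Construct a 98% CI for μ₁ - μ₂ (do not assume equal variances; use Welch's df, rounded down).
(14.23, 21.57)

Difference: x̄₁ - x̄₂ = 17.90
SE = √(s₁²/n₁ + s₂²/n₂) = √(4.4²/15 + 4.9²/25) = 1.5004
df = 32.19 → 32 (Welch–Satterthwaite, rounded down)
t* = 2.449

CI: 17.90 ± 2.449 · 1.5004 = 17.90 ± 3.67 = (14.23, 21.57)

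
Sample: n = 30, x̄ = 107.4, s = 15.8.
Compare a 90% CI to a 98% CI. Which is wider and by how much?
98% CI is wider by 4.40

df = 29
90% CI: t* = 1.699, (102.50, 112.30), width = 2 · t* · s/√n = 9.80
98% CI: t* = 2.462, (100.30, 114.50), width = 2 · t* · s/√n = 14.20

The 98% CI is wider by 14.20 - 9.80 = 4.40.
Higher confidence requires a wider interval.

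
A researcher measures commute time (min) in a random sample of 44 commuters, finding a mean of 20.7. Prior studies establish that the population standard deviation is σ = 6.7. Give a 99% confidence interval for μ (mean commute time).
(18.10, 23.30)

z-interval (σ known):
z* = 2.576 for 99% confidence

Margin of error = z* · σ/√n = 2.576 · 6.7/√44 = 2.60

CI: (20.7 - 2.60, 20.7 + 2.60) = (18.10, 23.30)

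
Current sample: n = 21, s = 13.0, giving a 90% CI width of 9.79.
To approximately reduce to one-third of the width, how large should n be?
n ≈ 189

CI width ∝ 1/√n
To reduce width by factor 3, need √n to grow by 3 → need 3² = 9 times as many samples.

Current: n = 21, width = 9.79
New: n = 189, width ≈ 3.13

Width reduced by factor of 9.79/3.13 = 3.13.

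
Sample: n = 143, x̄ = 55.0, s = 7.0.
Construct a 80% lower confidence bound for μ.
μ ≥ 54.51

Lower bound (one-sided):
t* = 0.844 (one-sided for 80%)
Lower bound = x̄ - t* · s/√n = 55.0 - 0.844 · 7.0/√143 = 54.51

We are 80% confident that μ ≥ 54.51.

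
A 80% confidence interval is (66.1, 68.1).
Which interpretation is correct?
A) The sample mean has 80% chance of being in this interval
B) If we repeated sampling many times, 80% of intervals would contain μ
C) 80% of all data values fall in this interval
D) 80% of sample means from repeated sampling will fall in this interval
B

A) Wrong — x̄ is observed and sits in the interval by construction.
B) Correct — this is the frequentist long-run coverage interpretation.
C) Wrong — a CI is about the parameter μ, not individual data values.
D) Wrong — coverage applies to intervals containing μ, not to future x̄ values.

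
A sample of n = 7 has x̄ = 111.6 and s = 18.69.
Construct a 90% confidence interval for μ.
(97.87, 125.33)

t-interval (σ unknown):
df = n - 1 = 6
t* = 1.943 for 90% confidence

Margin of error = t* · s/√n = 1.943 · 18.69/√7 = 13.73

CI: (97.87, 125.33)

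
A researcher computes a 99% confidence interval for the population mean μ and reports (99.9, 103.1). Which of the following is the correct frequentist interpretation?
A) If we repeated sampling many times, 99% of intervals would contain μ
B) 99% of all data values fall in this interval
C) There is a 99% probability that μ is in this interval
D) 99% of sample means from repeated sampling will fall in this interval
A

A) Correct — this is the frequentist long-run coverage interpretation.
B) Wrong — a CI is about the parameter μ, not individual data values.
C) Wrong — μ is fixed; the randomness lives in the interval, not in μ.
D) Wrong — coverage applies to intervals containing μ, not to future x̄ values.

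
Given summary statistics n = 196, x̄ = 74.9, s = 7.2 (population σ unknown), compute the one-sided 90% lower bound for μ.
μ ≥ 74.24

Lower bound (one-sided):
t* = 1.286 (one-sided for 90%)
Lower bound = x̄ - t* · s/√n = 74.9 - 1.286 · 7.2/√196 = 74.24

We are 90% confident that μ ≥ 74.24.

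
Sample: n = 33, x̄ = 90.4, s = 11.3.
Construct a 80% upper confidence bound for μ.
μ ≤ 92.08

Upper bound (one-sided):
t* = 0.853 (one-sided for 80%)
Upper bound = x̄ + t* · s/√n = 90.4 + 0.853 · 11.3/√33 = 92.08

We are 80% confident that μ ≤ 92.08.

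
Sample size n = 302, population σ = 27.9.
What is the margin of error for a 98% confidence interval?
Margin of error = 3.73

Margin of error = z* · σ/√n
= 2.326 · 27.9/√302
= 2.326 · 27.9/17.3781
= 3.73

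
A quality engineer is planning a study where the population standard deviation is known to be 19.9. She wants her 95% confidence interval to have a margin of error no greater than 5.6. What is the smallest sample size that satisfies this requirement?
n ≥ 49

For margin E ≤ 5.6:
n ≥ (z* · σ / E)²
n ≥ (1.960 · 19.9 / 5.6)²
n ≥ 48.51

Minimum n = 49 (rounding up)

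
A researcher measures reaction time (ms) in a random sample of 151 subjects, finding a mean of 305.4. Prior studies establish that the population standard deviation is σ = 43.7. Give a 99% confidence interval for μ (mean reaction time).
(296.24, 314.56)

z-interval (σ known):
z* = 2.576 for 99% confidence

Margin of error = z* · σ/√n = 2.576 · 43.7/√151 = 9.16

CI: (305.4 - 9.16, 305.4 + 9.16) = (296.24, 314.56)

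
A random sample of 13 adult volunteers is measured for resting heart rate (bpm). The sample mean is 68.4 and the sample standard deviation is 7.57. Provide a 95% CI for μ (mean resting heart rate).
(63.83, 72.97)

t-interval (σ unknown):
df = n - 1 = 12
t* = 2.179 for 95% confidence

Margin of error = t* · s/√n = 2.179 · 7.57/√13 = 4.57

CI: (63.83, 72.97)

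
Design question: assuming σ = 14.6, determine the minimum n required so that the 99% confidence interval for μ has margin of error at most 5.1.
n ≥ 55

For margin E ≤ 5.1:
n ≥ (z* · σ / E)²
n ≥ (2.576 · 14.6 / 5.1)²
n ≥ 54.38

Minimum n = 55 (rounding up)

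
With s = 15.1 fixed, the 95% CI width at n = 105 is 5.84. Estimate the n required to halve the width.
n ≈ 420

CI width ∝ 1/√n
To reduce width by factor 2, need √n to grow by 2 → need 2² = 4 times as many samples.

Current: n = 105, width = 5.84
New: n = 420, width ≈ 2.90

Width reduced by factor of 5.84/2.90 = 2.01.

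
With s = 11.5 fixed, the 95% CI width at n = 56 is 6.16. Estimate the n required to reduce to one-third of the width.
n ≈ 504

CI width ∝ 1/√n
To reduce width by factor 3, need √n to grow by 3 → need 3² = 9 times as many samples.

Current: n = 56, width = 6.16
New: n = 504, width ≈ 2.01

Width reduced by factor of 6.16/2.01 = 3.06.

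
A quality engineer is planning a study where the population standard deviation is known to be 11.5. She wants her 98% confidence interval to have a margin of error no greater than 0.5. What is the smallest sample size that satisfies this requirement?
n ≥ 2863

For margin E ≤ 0.5:
n ≥ (z* · σ / E)²
n ≥ (2.326 · 11.5 / 0.5)²
n ≥ 2862.04

Minimum n = 2863 (rounding up)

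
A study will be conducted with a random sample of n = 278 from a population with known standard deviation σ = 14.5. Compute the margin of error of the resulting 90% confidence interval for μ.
Margin of error = 1.43

Margin of error = z* · σ/√n
= 1.645 · 14.5/√278
= 1.645 · 14.5/16.6733
= 1.43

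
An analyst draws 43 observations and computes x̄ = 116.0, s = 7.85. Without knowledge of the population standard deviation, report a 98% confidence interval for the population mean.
(113.11, 118.89)

t-interval (σ unknown):
df = n - 1 = 42
t* = 2.418 for 98% confidence

Margin of error = t* · s/√n = 2.418 · 7.85/√43 = 2.89

CI: (113.11, 118.89)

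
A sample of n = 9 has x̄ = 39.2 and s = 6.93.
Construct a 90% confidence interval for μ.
(34.90, 43.50)

t-interval (σ unknown):
df = n - 1 = 8
t* = 1.860 for 90% confidence

Margin of error = t* · s/√n = 1.860 · 6.93/√9 = 4.30

CI: (34.90, 43.50)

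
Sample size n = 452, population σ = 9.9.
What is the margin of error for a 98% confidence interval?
Margin of error = 1.08

Margin of error = z* · σ/√n
= 2.326 · 9.9/√452
= 2.326 · 9.9/21.2603
= 1.08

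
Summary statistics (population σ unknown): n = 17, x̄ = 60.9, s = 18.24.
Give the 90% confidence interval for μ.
(53.18, 68.62)

t-interval (σ unknown):
df = n - 1 = 16
t* = 1.746 for 90% confidence

Margin of error = t* · s/√n = 1.746 · 18.24/√17 = 7.72

CI: (53.18, 68.62)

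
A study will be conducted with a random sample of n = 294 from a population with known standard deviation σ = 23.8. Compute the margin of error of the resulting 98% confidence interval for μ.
Margin of error = 3.23

Margin of error = z* · σ/√n
= 2.326 · 23.8/√294
= 2.326 · 23.8/17.1464
= 3.23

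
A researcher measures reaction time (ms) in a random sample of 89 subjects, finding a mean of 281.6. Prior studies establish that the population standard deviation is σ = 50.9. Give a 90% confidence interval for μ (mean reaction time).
(272.72, 290.48)

z-interval (σ known):
z* = 1.645 for 90% confidence

Margin of error = z* · σ/√n = 1.645 · 50.9/√89 = 8.88

CI: (281.6 - 8.88, 281.6 + 8.88) = (272.72, 290.48)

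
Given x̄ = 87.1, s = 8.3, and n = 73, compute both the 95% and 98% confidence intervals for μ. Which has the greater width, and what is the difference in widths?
98% CI is wider by 0.75

df = 72
95% CI: t* = 1.993, (85.16, 89.04), width = 2 · t* · s/√n = 3.87
98% CI: t* = 2.379, (84.79, 89.41), width = 2 · t* · s/√n = 4.62

The 98% CI is wider by 4.62 - 3.87 = 0.75.
Higher confidence requires a wider interval.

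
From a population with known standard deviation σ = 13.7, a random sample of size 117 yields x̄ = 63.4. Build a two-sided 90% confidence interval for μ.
(61.32, 65.48)

z-interval (σ known):
z* = 1.645 for 90% confidence

Margin of error = z* · σ/√n = 1.645 · 13.7/√117 = 2.08

CI: (63.4 - 2.08, 63.4 + 2.08) = (61.32, 65.48)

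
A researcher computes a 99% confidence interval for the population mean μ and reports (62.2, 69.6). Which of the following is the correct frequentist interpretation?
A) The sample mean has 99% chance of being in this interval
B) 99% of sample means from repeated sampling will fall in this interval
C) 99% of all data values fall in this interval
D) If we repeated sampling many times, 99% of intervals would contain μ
D

A) Wrong — x̄ is observed and sits in the interval by construction.
B) Wrong — coverage applies to intervals containing μ, not to future x̄ values.
C) Wrong — a CI is about the parameter μ, not individual data values.
D) Correct — this is the frequentist long-run coverage interpretation.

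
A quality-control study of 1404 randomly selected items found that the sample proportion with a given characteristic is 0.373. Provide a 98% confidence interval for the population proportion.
(0.343, 0.403)

Proportion CI:
SE = √(p̂(1-p̂)/n) = √(0.373 · 0.627 / 1404) = 0.01291

z* = 2.326
Margin = z* · SE = 2.326 · 0.01291 = 0.0300

CI: 0.373 ± 0.0300 = (0.343, 0.403)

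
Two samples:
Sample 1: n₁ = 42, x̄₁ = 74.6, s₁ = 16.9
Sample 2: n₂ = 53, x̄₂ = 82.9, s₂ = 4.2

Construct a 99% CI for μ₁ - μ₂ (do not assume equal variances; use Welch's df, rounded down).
(-15.48, -1.12)

Difference: x̄₁ - x̄₂ = -8.30
SE = √(s₁²/n₁ + s₂²/n₂) = √(16.9²/42 + 4.2²/53) = 2.6708
df = 45.03 → 45 (Welch–Satterthwaite, rounded down)
t* = 2.690

CI: -8.30 ± 2.690 · 2.6708 = -8.30 ± 7.18 = (-15.48, -1.12)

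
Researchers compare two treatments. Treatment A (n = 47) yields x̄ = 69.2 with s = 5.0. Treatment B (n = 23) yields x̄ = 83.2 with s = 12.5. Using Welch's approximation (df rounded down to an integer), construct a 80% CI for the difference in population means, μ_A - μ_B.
(-17.56, -10.44)

Difference: x̄₁ - x̄₂ = -14.00
SE = √(s₁²/n₁ + s₂²/n₂) = √(5.0²/47 + 12.5²/23) = 2.7065
df = 25.51 → 25 (Welch–Satterthwaite, rounded down)
t* = 1.316

CI: -14.00 ± 1.316 · 2.7065 = -14.00 ± 3.56 = (-17.56, -10.44)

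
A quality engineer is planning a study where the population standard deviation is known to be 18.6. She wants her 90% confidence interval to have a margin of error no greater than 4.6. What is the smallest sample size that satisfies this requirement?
n ≥ 45

For margin E ≤ 4.6:
n ≥ (z* · σ / E)²
n ≥ (1.645 · 18.6 / 4.6)²
n ≥ 44.24

Minimum n = 45 (rounding up)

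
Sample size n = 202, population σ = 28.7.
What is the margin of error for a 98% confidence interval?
Margin of error = 4.70

Margin of error = z* · σ/√n
= 2.326 · 28.7/√202
= 2.326 · 28.7/14.2127
= 4.70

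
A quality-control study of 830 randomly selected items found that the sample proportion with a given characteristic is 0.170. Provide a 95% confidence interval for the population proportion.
(0.144, 0.196)

Proportion CI:
SE = √(p̂(1-p̂)/n) = √(0.170 · 0.830 / 830) = 0.01304

z* = 1.960
Margin = z* · SE = 1.960 · 0.01304 = 0.0256

CI: 0.170 ± 0.0256 = (0.144, 0.196)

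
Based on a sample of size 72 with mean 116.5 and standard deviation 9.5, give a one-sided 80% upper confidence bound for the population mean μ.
μ ≤ 117.45

Upper bound (one-sided):
t* = 0.847 (one-sided for 80%)
Upper bound = x̄ + t* · s/√n = 116.5 + 0.847 · 9.5/√72 = 117.45

We are 80% confident that μ ≤ 117.45.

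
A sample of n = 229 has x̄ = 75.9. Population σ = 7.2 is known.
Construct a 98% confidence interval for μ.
(74.79, 77.01)

z-interval (σ known):
z* = 2.326 for 98% confidence

Margin of error = z* · σ/√n = 2.326 · 7.2/√229 = 1.11

CI: (75.9 - 1.11, 75.9 + 1.11) = (74.79, 77.01)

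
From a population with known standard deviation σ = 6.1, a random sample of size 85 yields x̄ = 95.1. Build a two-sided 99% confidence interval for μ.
(93.40, 96.80)

z-interval (σ known):
z* = 2.576 for 99% confidence

Margin of error = z* · σ/√n = 2.576 · 6.1/√85 = 1.70

CI: (95.1 - 1.70, 95.1 + 1.70) = (93.40, 96.80)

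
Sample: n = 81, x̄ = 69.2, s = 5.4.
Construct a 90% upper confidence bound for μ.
μ ≤ 69.98

Upper bound (one-sided):
t* = 1.292 (one-sided for 90%)
Upper bound = x̄ + t* · s/√n = 69.2 + 1.292 · 5.4/√81 = 69.98

We are 90% confident that μ ≤ 69.98.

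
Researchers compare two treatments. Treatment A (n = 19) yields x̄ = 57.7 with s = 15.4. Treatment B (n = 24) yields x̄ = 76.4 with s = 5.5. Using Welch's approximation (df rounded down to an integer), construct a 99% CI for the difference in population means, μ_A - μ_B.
(-29.19, -8.21)

Difference: x̄₁ - x̄₂ = -18.70
SE = √(s₁²/n₁ + s₂²/n₂) = √(15.4²/19 + 5.5²/24) = 3.7071
df = 21.65 → 21 (Welch–Satterthwaite, rounded down)
t* = 2.831

CI: -18.70 ± 2.831 · 3.7071 = -18.70 ± 10.49 = (-29.19, -8.21)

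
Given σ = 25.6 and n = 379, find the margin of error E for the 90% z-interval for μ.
Margin of error = 2.16

Margin of error = z* · σ/√n
= 1.645 · 25.6/√379
= 1.645 · 25.6/19.4679
= 2.16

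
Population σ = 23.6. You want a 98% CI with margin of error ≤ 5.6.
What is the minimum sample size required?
n ≥ 97

For margin E ≤ 5.6:
n ≥ (z* · σ / E)²
n ≥ (2.326 · 23.6 / 5.6)²
n ≥ 96.09

Minimum n = 97 (rounding up)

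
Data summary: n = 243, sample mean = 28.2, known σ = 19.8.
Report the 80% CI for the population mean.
(26.57, 29.83)

z-interval (σ known):
z* = 1.282 for 80% confidence

Margin of error = z* · σ/√n = 1.282 · 19.8/√243 = 1.63

CI: (28.2 - 1.63, 28.2 + 1.63) = (26.57, 29.83)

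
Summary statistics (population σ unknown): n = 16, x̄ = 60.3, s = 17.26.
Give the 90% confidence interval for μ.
(52.74, 67.86)

t-interval (σ unknown):
df = n - 1 = 15
t* = 1.753 for 90% confidence

Margin of error = t* · s/√n = 1.753 · 17.26/√16 = 7.56

CI: (52.74, 67.86)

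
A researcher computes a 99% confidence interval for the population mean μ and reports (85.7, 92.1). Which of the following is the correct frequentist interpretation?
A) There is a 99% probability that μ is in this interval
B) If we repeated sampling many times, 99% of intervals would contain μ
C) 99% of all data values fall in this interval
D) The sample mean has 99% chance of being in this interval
B

A) Wrong — μ is fixed; the randomness lives in the interval, not in μ.
B) Correct — this is the frequentist long-run coverage interpretation.
C) Wrong — a CI is about the parameter μ, not individual data values.
D) Wrong — x̄ is observed and sits in the interval by construction.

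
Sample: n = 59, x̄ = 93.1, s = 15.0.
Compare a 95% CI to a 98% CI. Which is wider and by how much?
98% CI is wider by 1.52

df = 58
95% CI: t* = 2.002, (89.19, 97.01), width = 2 · t* · s/√n = 7.82
98% CI: t* = 2.392, (88.43, 97.77), width = 2 · t* · s/√n = 9.34

The 98% CI is wider by 9.34 - 7.82 = 1.52.
Higher confidence requires a wider interval.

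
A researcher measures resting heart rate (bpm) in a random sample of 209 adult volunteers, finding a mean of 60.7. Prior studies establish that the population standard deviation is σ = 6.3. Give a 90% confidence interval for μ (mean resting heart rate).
(59.98, 61.42)

z-interval (σ known):
z* = 1.645 for 90% confidence

Margin of error = z* · σ/√n = 1.645 · 6.3/√209 = 0.72

CI: (60.7 - 0.72, 60.7 + 0.72) = (59.98, 61.42)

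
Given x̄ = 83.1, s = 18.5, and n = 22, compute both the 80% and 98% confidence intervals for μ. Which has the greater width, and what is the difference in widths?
98% CI is wider by 9.42

df = 21
80% CI: t* = 1.323, (77.88, 88.32), width = 2 · t* · s/√n = 10.44
98% CI: t* = 2.518, (73.17, 93.03), width = 2 · t* · s/√n = 19.86

The 98% CI is wider by 19.86 - 10.44 = 9.42.
Higher confidence requires a wider interval.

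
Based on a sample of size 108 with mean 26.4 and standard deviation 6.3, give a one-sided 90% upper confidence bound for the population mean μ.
μ ≤ 27.18

Upper bound (one-sided):
t* = 1.290 (one-sided for 90%)
Upper bound = x̄ + t* · s/√n = 26.4 + 1.290 · 6.3/√108 = 27.18

We are 90% confident that μ ≤ 27.18.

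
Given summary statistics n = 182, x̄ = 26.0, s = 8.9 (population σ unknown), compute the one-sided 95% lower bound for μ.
μ ≥ 24.91

Lower bound (one-sided):
t* = 1.653 (one-sided for 95%)
Lower bound = x̄ - t* · s/√n = 26.0 - 1.653 · 8.9/√182 = 24.91

We are 95% confident that μ ≥ 24.91.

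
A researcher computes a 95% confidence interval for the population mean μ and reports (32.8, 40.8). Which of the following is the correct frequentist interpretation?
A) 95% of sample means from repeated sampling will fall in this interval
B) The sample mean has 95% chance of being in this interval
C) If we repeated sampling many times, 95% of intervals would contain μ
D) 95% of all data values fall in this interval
C

A) Wrong — coverage applies to intervals containing μ, not to future x̄ values.
B) Wrong — x̄ is observed and sits in the interval by construction.
C) Correct — this is the frequentist long-run coverage interpretation.
D) Wrong — a CI is about the parameter μ, not individual data values.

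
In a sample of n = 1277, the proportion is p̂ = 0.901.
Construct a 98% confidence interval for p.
(0.882, 0.920)

Proportion CI:
SE = √(p̂(1-p̂)/n) = √(0.901 · 0.099 / 1277) = 0.00836

z* = 2.326
Margin = z* · SE = 2.326 · 0.00836 = 0.0194

CI: 0.901 ± 0.0194 = (0.882, 0.920)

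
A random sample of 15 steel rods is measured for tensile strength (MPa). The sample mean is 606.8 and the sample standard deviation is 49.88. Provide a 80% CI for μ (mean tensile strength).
(589.48, 624.12)

t-interval (σ unknown):
df = n - 1 = 14
t* = 1.345 for 80% confidence

Margin of error = t* · s/√n = 1.345 · 49.88/√15 = 17.32

CI: (589.48, 624.12)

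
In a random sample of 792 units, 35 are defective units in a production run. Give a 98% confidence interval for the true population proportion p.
(0.027, 0.061)

Proportion CI:
p̂ = 35/792 = 0.04419
SE = √(p̂(1-p̂)/n) = √(0.04419 · 0.95581 / 792) = 0.00730

z* = 2.326
Margin = z* · SE = 2.326 · 0.00730 = 0.0170

CI: 0.04419 ± 0.0170 = (0.027, 0.061)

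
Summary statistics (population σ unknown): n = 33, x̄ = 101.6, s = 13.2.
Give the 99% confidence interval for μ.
(95.31, 107.89)

t-interval (σ unknown):
df = n - 1 = 32
t* = 2.738 for 99% confidence

Margin of error = t* · s/√n = 2.738 · 13.2/√33 = 6.29

CI: (95.31, 107.89)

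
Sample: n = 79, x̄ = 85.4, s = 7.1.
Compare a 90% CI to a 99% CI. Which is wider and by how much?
99% CI is wider by 1.56

df = 78
90% CI: t* = 1.665, (84.07, 86.73), width = 2 · t* · s/√n = 2.66
99% CI: t* = 2.640, (83.29, 87.51), width = 2 · t* · s/√n = 4.22

The 99% CI is wider by 4.22 - 2.66 = 1.56.
Higher confidence requires a wider interval.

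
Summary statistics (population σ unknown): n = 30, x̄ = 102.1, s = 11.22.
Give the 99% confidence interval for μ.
(96.45, 107.75)

t-interval (σ unknown):
df = n - 1 = 29
t* = 2.756 for 99% confidence

Margin of error = t* · s/√n = 2.756 · 11.22/√30 = 5.65

CI: (96.45, 107.75)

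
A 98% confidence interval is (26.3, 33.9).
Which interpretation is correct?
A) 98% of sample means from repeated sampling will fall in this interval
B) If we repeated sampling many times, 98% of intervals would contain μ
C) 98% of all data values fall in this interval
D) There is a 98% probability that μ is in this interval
B

A) Wrong — coverage applies to intervals containing μ, not to future x̄ values.
B) Correct — this is the frequentist long-run coverage interpretation.
C) Wrong — a CI is about the parameter μ, not individual data values.
D) Wrong — μ is fixed; the randomness lives in the interval, not in μ.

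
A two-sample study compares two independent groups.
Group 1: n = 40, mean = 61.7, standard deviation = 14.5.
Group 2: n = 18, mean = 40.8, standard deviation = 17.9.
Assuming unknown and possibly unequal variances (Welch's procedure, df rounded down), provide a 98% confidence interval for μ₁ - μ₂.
(9.03, 32.77)

Difference: x̄₁ - x̄₂ = 20.90
SE = √(s₁²/n₁ + s₂²/n₂) = √(14.5²/40 + 17.9²/18) = 4.8018
df = 27.48 → 27 (Welch–Satterthwaite, rounded down)
t* = 2.473

CI: 20.90 ± 2.473 · 4.8018 = 20.90 ± 11.87 = (9.03, 32.77)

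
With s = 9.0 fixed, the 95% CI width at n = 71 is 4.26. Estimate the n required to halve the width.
n ≈ 284

CI width ∝ 1/√n
To reduce width by factor 2, need √n to grow by 2 → need 2² = 4 times as many samples.

Current: n = 71, width = 4.26
New: n = 284, width ≈ 2.10

Width reduced by factor of 4.26/2.10 = 2.03.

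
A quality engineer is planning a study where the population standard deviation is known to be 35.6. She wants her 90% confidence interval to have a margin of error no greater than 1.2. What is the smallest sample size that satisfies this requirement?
n ≥ 2382

For margin E ≤ 1.2:
n ≥ (z* · σ / E)²
n ≥ (1.645 · 35.6 / 1.2)²
n ≥ 2381.60

Minimum n = 2382 (rounding up)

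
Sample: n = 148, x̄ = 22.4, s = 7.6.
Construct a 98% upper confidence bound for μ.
μ ≤ 23.69

Upper bound (one-sided):
t* = 2.072 (one-sided for 98%)
Upper bound = x̄ + t* · s/√n = 22.4 + 2.072 · 7.6/√148 = 23.69

We are 98% confident that μ ≤ 23.69.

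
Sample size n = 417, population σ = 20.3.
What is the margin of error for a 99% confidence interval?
Margin of error = 2.56

Margin of error = z* · σ/√n
= 2.576 · 20.3/√417
= 2.576 · 20.3/20.4206
= 2.56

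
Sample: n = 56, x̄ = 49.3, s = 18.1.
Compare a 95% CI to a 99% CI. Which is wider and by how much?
99% CI is wider by 3.22

df = 55
95% CI: t* = 2.004, (44.45, 54.15), width = 2 · t* · s/√n = 9.69
99% CI: t* = 2.668, (42.85, 55.75), width = 2 · t* · s/√n = 12.91

The 99% CI is wider by 12.91 - 9.69 = 3.22.
Higher confidence requires a wider interval.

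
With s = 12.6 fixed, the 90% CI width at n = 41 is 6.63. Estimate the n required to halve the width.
n ≈ 164

CI width ∝ 1/√n
To reduce width by factor 2, need √n to grow by 2 → need 2² = 4 times as many samples.

Current: n = 41, width = 6.63
New: n = 164, width ≈ 3.25

Width reduced by factor of 6.63/3.25 = 2.04.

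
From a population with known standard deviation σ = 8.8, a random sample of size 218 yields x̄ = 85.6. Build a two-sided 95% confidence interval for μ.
(84.43, 86.77)

z-interval (σ known):
z* = 1.960 for 95% confidence

Margin of error = z* · σ/√n = 1.960 · 8.8/√218 = 1.17

CI: (85.6 - 1.17, 85.6 + 1.17) = (84.43, 86.77)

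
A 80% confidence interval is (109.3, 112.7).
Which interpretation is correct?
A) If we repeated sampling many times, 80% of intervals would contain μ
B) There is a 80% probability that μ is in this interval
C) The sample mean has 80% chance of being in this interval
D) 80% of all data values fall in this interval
A

A) Correct — this is the frequentist long-run coverage interpretation.
B) Wrong — μ is fixed; the randomness lives in the interval, not in μ.
C) Wrong — x̄ is observed and sits in the interval by construction.
D) Wrong — a CI is about the parameter μ, not individual data values.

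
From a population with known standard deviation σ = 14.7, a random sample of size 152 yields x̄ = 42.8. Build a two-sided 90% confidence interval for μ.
(40.84, 44.76)

z-interval (σ known):
z* = 1.645 for 90% confidence

Margin of error = z* · σ/√n = 1.645 · 14.7/√152 = 1.96

CI: (42.8 - 1.96, 42.8 + 1.96) = (40.84, 44.76)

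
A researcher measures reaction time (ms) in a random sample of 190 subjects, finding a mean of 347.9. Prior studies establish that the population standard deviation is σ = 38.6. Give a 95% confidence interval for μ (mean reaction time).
(342.41, 353.39)

z-interval (σ known):
z* = 1.960 for 95% confidence

Margin of error = z* · σ/√n = 1.960 · 38.6/√190 = 5.49

CI: (347.9 - 5.49, 347.9 + 5.49) = (342.41, 353.39)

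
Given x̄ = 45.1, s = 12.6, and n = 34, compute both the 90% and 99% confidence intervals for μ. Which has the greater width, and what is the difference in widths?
99% CI is wider by 4.50

df = 33
90% CI: t* = 1.692, (41.44, 48.76), width = 2 · t* · s/√n = 7.31
99% CI: t* = 2.733, (39.19, 51.01), width = 2 · t* · s/√n = 11.81

The 99% CI is wider by 11.81 - 7.31 = 4.50.
Higher confidence requires a wider interval.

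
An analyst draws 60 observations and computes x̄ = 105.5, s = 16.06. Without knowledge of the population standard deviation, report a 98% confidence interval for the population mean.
(100.54, 110.46)

t-interval (σ unknown):
df = n - 1 = 59
t* = 2.391 for 98% confidence

Margin of error = t* · s/√n = 2.391 · 16.06/√60 = 4.96

CI: (100.54, 110.46)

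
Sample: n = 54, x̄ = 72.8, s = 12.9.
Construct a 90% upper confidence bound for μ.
μ ≤ 75.08

Upper bound (one-sided):
t* = 1.298 (one-sided for 90%)
Upper bound = x̄ + t* · s/√n = 72.8 + 1.298 · 12.9/√54 = 75.08

We are 90% confident that μ ≤ 75.08.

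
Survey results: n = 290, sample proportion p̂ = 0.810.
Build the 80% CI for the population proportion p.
(0.780, 0.840)

Proportion CI:
SE = √(p̂(1-p̂)/n) = √(0.810 · 0.190 / 290) = 0.02304

z* = 1.282
Margin = z* · SE = 1.282 · 0.02304 = 0.0295

CI: 0.810 ± 0.0295 = (0.780, 0.840)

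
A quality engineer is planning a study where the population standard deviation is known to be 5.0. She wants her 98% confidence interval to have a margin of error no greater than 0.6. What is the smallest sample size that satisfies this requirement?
n ≥ 376

For margin E ≤ 0.6:
n ≥ (z* · σ / E)²
n ≥ (2.326 · 5.0 / 0.6)²
n ≥ 375.71

Minimum n = 376 (rounding up)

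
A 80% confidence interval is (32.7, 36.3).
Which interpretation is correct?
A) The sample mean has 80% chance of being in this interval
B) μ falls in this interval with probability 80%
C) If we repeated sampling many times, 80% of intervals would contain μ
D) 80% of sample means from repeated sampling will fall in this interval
C

A) Wrong — x̄ is observed and sits in the interval by construction.
B) Wrong — μ is fixed; the randomness lives in the interval, not in μ.
C) Correct — this is the frequentist long-run coverage interpretation.
D) Wrong — coverage applies to intervals containing μ, not to future x̄ values.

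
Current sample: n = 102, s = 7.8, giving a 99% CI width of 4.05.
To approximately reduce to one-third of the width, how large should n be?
n ≈ 918

CI width ∝ 1/√n
To reduce width by factor 3, need √n to grow by 3 → need 3² = 9 times as many samples.

Current: n = 102, width = 4.05
New: n = 918, width ≈ 1.33

Width reduced by factor of 4.05/1.33 = 3.05.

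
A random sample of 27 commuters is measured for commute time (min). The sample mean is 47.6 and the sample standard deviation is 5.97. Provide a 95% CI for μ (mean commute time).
(45.24, 49.96)

t-interval (σ unknown):
df = n - 1 = 26
t* = 2.056 for 95% confidence

Margin of error = t* · s/√n = 2.056 · 5.97/√27 = 2.36

CI: (45.24, 49.96)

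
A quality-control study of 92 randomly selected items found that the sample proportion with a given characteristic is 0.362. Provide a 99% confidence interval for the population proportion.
(0.233, 0.491)

Proportion CI:
SE = √(p̂(1-p̂)/n) = √(0.362 · 0.638 / 92) = 0.05010

z* = 2.576
Margin = z* · SE = 2.576 · 0.05010 = 0.1291

CI: 0.362 ± 0.1291 = (0.233, 0.491)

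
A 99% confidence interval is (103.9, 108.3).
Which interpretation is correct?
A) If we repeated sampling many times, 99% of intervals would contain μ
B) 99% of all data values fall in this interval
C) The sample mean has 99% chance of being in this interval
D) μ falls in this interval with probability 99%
A

A) Correct — this is the frequentist long-run coverage interpretation.
B) Wrong — a CI is about the parameter μ, not individual data values.
C) Wrong — x̄ is observed and sits in the interval by construction.
D) Wrong — μ is fixed; the randomness lives in the interval, not in μ.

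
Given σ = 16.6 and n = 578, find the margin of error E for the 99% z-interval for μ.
Margin of error = 1.78

Margin of error = z* · σ/√n
= 2.576 · 16.6/√578
= 2.576 · 16.6/24.0416
= 1.78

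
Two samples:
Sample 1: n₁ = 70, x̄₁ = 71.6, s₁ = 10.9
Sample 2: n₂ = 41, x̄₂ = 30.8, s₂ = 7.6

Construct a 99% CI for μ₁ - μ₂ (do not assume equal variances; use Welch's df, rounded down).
(36.18, 45.42)

Difference: x̄₁ - x̄₂ = 40.80
SE = √(s₁²/n₁ + s₂²/n₂) = √(10.9²/70 + 7.6²/41) = 1.7624
df = 105.59 → 105 (Welch–Satterthwaite, rounded down)
t* = 2.623

CI: 40.80 ± 2.623 · 1.7624 = 40.80 ± 4.62 = (36.18, 45.42)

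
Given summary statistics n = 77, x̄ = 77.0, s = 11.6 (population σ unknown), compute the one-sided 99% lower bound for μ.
μ ≥ 73.86

Lower bound (one-sided):
t* = 2.376 (one-sided for 99%)
Lower bound = x̄ - t* · s/√n = 77.0 - 2.376 · 11.6/√77 = 73.86

We are 99% confident that μ ≥ 73.86.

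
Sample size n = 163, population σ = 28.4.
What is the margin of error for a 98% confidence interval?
Margin of error = 5.17

Margin of error = z* · σ/√n
= 2.326 · 28.4/√163
= 2.326 · 28.4/12.7671
= 5.17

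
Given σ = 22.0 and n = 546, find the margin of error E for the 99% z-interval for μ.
Margin of error = 2.43

Margin of error = z* · σ/√n
= 2.576 · 22.0/√546
= 2.576 · 22.0/23.3666
= 2.43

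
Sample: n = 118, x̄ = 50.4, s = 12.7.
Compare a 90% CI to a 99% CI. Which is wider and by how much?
99% CI is wider by 2.24

df = 117
90% CI: t* = 1.658, (48.46, 52.34), width = 2 · t* · s/√n = 3.88
99% CI: t* = 2.619, (47.34, 53.46), width = 2 · t* · s/√n = 6.12

The 99% CI is wider by 6.12 - 3.88 = 2.24.
Higher confidence requires a wider interval.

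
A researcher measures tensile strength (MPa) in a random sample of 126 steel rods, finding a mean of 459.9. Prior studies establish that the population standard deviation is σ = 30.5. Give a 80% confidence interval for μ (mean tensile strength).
(456.42, 463.38)

z-interval (σ known):
z* = 1.282 for 80% confidence

Margin of error = z* · σ/√n = 1.282 · 30.5/√126 = 3.48

CI: (459.9 - 3.48, 459.9 + 3.48) = (456.42, 463.38)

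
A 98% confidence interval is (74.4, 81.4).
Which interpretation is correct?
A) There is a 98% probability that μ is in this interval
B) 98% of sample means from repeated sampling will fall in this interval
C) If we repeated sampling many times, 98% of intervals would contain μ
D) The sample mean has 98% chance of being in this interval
C

A) Wrong — μ is fixed; the randomness lives in the interval, not in μ.
B) Wrong — coverage applies to intervals containing μ, not to future x̄ values.
C) Correct — this is the frequentist long-run coverage interpretation.
D) Wrong — x̄ is observed and sits in the interval by construction.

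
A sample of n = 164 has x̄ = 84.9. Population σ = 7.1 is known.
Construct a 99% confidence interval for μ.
(83.47, 86.33)

z-interval (σ known):
z* = 2.576 for 99% confidence

Margin of error = z* · σ/√n = 2.576 · 7.1/√164 = 1.43

CI: (84.9 - 1.43, 84.9 + 1.43) = (83.47, 86.33)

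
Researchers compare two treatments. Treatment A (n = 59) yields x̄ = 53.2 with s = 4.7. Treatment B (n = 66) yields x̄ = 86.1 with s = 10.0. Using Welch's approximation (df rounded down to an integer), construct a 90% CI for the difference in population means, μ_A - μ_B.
(-35.18, -30.62)

Difference: x̄₁ - x̄₂ = -32.90
SE = √(s₁²/n₁ + s₂²/n₂) = √(4.7²/59 + 10.0²/66) = 1.3746
df = 94.62 → 94 (Welch–Satterthwaite, rounded down)
t* = 1.661

CI: -32.90 ± 1.661 · 1.3746 = -32.90 ± 2.28 = (-35.18, -30.62)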